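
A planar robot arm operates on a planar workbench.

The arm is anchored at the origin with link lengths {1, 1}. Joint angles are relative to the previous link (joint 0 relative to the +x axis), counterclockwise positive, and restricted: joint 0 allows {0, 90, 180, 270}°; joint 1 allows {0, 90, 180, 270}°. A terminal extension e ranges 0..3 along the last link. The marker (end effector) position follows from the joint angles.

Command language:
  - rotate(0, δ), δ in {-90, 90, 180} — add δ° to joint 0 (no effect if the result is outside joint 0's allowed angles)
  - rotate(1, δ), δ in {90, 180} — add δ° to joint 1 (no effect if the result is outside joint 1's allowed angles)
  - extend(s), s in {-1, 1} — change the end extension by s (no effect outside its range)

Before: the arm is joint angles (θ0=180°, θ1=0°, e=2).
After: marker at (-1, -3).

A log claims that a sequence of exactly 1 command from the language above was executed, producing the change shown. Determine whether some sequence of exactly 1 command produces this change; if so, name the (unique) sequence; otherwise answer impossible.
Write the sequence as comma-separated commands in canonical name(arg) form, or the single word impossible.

rotate(1, 90)

begin: joint angles (θ0=180°, θ1=0°, e=2)
[1] after rotate(1, 90): joint angles (θ0=180°, θ1=90°, e=2)
uniquely the one of 7 1-step routes that fits.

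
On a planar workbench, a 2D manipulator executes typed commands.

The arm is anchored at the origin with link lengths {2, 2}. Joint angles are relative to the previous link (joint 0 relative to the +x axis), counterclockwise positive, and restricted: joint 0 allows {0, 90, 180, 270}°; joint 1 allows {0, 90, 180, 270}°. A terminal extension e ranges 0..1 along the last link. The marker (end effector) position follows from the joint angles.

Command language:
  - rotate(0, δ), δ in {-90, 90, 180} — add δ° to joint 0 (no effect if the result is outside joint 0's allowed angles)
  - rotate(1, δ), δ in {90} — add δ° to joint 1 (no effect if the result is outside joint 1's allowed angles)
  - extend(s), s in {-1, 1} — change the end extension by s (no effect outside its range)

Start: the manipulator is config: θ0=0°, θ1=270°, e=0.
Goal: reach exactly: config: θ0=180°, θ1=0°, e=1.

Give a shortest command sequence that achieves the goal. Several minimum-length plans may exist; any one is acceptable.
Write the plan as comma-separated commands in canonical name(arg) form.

start: config: θ0=0°, θ1=270°, e=0
1. rotate(1, 90) → config: θ0=0°, θ1=0°, e=0
2. rotate(0, 180) → config: θ0=180°, θ1=0°, e=0
3. extend(1) → config: θ0=180°, θ1=0°, e=1
shorter routes all fall short; 3 is best.

rotate(1, 90), rotate(0, 180), extend(1)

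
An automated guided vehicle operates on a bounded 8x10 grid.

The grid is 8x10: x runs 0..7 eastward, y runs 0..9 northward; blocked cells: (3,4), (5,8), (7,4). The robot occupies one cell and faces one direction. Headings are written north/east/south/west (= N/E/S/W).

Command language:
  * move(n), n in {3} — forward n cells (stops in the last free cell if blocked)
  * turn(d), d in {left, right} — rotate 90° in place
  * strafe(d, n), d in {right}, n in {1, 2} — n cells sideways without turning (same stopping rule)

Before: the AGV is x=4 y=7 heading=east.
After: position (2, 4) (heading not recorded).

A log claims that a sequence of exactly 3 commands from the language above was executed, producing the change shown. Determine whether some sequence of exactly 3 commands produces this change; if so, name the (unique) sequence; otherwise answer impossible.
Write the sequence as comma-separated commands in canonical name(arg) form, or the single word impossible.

key: order matters: swapping turn(right) and move(3) lands elsewhere
begin: x=4 y=7 heading=east
step 1 (turn(right)): x=4 y=7 heading=south
step 2 (strafe(right, 2)): x=2 y=7 heading=south
step 3 (move(3)): x=2 y=4 heading=south
no rival 3-sequence matches.

turn(right), strafe(right, 2), move(3)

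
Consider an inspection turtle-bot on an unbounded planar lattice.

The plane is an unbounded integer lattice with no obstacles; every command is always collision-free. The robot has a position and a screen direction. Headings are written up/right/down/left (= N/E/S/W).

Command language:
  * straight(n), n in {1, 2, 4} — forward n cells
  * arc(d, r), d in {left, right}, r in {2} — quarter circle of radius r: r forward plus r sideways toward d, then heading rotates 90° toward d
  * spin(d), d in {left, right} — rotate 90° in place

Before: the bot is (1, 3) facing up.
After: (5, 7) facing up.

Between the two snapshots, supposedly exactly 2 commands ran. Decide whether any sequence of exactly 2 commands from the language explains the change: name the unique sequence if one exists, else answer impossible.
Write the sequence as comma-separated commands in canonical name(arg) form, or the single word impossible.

arc(right, 2), arc(left, 2)

key: heading stays N — rotations cancel among the 2 commands
start: (1, 3) facing up
step 1 (arc(right, 2)): (3, 5) facing right
step 2 (arc(left, 2)): (5, 7) facing up
all 49 alternatives checked — unique.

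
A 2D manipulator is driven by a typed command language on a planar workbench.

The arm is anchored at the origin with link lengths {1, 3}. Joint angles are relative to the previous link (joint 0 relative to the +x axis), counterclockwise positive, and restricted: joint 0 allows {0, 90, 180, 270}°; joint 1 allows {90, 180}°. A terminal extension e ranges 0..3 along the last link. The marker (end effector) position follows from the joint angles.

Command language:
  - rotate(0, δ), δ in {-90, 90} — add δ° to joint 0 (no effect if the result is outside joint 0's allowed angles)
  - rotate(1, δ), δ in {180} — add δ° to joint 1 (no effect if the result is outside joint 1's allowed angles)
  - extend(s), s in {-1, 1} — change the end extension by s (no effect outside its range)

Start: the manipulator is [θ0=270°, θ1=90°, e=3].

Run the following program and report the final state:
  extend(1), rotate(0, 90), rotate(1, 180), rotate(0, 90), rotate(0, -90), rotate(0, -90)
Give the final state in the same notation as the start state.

start: [θ0=270°, θ1=90°, e=3]
t=1 extend(1) ⇒ [θ0=270°, θ1=90°, e=3]
t=2 rotate(0, 90) ⇒ [θ0=0°, θ1=90°, e=3]
t=3 rotate(1, 180) ⇒ [θ0=0°, θ1=90°, e=3]
t=4 rotate(0, 90) ⇒ [θ0=90°, θ1=90°, e=3]
t=5 rotate(0, -90) ⇒ [θ0=0°, θ1=90°, e=3]
t=6 rotate(0, -90) ⇒ [θ0=270°, θ1=90°, e=3]

[θ0=270°, θ1=90°, e=3]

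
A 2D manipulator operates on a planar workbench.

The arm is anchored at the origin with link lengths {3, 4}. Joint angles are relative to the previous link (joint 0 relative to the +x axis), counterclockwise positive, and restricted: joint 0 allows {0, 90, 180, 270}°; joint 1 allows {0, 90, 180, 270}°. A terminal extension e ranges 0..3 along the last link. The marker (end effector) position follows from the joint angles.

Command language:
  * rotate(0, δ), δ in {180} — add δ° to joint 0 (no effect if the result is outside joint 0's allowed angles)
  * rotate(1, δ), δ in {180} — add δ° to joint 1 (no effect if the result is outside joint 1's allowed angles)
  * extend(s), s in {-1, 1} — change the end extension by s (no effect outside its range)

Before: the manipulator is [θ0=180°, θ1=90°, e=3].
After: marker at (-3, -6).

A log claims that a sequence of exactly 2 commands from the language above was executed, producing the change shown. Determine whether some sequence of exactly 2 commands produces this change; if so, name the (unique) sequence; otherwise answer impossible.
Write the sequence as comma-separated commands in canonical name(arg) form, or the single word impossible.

key: order matters: swapping extend(1) and extend(-1) lands elsewhere
initial: [θ0=180°, θ1=90°, e=3]
step 1 (extend(1)): [θ0=180°, θ1=90°, e=3]
step 2 (extend(-1)): [θ0=180°, θ1=90°, e=2]
no other 2-command option fits: unique.

extend(1), extend(-1)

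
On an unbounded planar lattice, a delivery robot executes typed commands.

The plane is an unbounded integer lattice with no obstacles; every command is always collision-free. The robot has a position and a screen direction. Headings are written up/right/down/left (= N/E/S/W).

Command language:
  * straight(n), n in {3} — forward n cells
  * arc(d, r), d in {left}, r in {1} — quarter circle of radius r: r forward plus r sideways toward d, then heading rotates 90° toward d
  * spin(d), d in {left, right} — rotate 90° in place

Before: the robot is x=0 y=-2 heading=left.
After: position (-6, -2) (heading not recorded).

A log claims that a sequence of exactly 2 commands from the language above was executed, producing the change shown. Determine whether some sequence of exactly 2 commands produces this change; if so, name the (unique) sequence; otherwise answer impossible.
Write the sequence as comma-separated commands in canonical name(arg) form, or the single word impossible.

straight(3), straight(3)

begin: x=0 y=-2 heading=left
1. straight(3) → x=-3 y=-2 heading=left
2. straight(3) → x=-6 y=-2 heading=left
no rival 2-sequence matches.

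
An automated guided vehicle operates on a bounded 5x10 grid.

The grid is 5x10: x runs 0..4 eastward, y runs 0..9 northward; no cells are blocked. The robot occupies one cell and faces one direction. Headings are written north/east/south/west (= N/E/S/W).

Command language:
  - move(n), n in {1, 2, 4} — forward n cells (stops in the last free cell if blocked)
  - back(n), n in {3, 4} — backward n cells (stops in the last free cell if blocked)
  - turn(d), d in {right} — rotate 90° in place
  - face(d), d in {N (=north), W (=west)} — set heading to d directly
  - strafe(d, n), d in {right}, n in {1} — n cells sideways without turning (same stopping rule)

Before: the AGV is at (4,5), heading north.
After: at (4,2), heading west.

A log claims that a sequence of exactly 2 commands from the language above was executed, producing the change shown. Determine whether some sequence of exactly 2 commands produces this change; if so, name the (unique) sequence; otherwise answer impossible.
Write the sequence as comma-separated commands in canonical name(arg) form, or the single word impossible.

back(3), face(W)

key: running face(W) before back(3) would end elsewhere — order is forced
begin: at (4,5), heading north
[1] after back(3): at (4,2), heading north
[2] after face(W): at (4,2), heading west
uniquely the one of 81 2-step routes that fits.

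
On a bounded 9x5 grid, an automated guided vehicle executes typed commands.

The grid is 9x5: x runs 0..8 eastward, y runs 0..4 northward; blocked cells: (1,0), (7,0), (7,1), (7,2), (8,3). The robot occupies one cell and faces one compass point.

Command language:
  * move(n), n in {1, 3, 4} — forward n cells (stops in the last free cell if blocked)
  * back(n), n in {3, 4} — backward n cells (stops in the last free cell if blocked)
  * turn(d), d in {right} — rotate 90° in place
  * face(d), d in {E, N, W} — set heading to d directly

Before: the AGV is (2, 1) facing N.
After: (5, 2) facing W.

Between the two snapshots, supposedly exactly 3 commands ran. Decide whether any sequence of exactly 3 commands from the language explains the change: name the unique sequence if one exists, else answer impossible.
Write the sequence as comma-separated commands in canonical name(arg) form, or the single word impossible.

key: running back(3) before move(1) would end elsewhere — order is forced
from: (2, 1) facing N
1. move(1) → (2, 2) facing N
2. face(W) → (2, 2) facing W
3. back(3) → (5, 2) facing W
all 729 alternatives checked — unique.

move(1), face(W), back(3)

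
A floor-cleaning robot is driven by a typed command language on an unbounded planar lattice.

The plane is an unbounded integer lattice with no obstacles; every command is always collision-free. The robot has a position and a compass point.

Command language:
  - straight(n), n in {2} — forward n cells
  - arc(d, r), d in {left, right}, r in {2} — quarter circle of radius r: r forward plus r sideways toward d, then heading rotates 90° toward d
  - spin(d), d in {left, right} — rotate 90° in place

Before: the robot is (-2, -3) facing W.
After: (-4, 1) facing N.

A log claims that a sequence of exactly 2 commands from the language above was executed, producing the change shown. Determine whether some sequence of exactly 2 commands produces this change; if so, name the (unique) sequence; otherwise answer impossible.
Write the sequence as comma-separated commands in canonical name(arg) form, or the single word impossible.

arc(right, 2), straight(2)

key: cell and facing (now N) both changed — the 2 commands mix motion and turning
begin: (-2, -3) facing W
[1] after arc(right, 2): (-4, -1) facing N
[2] after straight(2): (-4, 1) facing N
all 25 alternatives checked — unique.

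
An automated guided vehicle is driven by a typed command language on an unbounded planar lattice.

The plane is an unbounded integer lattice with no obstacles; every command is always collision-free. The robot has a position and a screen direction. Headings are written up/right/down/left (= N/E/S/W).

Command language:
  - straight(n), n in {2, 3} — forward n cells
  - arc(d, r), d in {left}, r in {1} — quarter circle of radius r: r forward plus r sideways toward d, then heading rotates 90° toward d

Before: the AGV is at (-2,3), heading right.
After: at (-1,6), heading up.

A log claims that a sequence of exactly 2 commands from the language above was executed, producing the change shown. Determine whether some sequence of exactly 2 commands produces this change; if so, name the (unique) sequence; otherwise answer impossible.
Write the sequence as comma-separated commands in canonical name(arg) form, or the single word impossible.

key: position moved to (-1,6) AND the heading swung to N — translation plus rotation needed
initial: at (-2,3), heading right
t=1 arc(left, 1) ⇒ at (-1,4), heading up
t=2 straight(2) ⇒ at (-1,6), heading up
no other 2-command option fits: unique.

arc(left, 1), straight(2)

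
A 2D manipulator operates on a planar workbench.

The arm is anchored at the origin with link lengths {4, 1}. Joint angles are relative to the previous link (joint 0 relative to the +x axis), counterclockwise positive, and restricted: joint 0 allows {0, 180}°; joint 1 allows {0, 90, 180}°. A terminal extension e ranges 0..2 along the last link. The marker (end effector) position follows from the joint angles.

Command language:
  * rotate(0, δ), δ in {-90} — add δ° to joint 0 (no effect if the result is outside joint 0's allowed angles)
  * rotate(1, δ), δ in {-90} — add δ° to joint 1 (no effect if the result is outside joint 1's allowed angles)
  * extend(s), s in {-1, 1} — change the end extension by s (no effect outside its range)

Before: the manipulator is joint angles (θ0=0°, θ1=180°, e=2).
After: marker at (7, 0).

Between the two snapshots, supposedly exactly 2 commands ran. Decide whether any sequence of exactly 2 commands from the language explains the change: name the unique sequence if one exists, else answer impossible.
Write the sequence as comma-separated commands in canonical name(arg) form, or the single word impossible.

from: joint angles (θ0=0°, θ1=180°, e=2)
t=1 rotate(1, -90) ⇒ joint angles (θ0=0°, θ1=90°, e=2)
t=2 rotate(1, -90) ⇒ joint angles (θ0=0°, θ1=0°, e=2)
no other 2-command option fits: unique.

rotate(1, -90), rotate(1, -90)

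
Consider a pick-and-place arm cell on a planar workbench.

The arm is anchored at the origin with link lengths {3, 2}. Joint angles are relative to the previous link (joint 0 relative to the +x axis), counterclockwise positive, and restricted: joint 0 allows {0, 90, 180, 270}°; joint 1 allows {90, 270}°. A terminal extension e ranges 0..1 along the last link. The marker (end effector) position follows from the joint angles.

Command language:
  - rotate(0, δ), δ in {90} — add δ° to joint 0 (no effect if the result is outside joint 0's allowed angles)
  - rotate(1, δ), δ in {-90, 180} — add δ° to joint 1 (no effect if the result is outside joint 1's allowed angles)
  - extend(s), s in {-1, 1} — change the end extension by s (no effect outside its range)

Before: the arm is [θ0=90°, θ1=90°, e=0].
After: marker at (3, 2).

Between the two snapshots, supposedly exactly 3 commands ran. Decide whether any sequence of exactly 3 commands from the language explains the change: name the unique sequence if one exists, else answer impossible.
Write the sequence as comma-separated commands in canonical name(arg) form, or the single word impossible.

initial: [θ0=90°, θ1=90°, e=0]
1. rotate(0, 90) → [θ0=180°, θ1=90°, e=0]
2. rotate(0, 90) → [θ0=270°, θ1=90°, e=0]
3. rotate(0, 90) → [θ0=0°, θ1=90°, e=0]
no rival 3-sequence matches.

rotate(0, 90), rotate(0, 90), rotate(0, 90)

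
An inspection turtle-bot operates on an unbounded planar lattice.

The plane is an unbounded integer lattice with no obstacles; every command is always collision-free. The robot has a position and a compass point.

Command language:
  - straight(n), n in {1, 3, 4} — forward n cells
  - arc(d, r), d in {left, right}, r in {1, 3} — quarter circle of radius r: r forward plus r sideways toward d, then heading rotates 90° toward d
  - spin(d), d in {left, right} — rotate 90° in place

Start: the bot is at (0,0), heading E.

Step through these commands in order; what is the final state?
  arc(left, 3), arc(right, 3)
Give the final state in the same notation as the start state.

from: at (0,0), heading E
[1] after arc(left, 3): at (3,3), heading N
[2] after arc(right, 3): at (6,6), heading E

at (6,6), heading E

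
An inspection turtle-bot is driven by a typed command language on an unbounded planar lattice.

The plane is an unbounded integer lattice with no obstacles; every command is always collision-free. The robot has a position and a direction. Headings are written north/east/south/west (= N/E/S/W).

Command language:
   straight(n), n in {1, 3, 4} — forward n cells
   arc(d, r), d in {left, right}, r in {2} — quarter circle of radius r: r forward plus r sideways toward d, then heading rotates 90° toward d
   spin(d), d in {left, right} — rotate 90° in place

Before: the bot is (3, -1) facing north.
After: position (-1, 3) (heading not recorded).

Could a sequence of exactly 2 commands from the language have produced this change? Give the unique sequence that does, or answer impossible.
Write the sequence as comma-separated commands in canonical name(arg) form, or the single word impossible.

arc(left, 2), arc(right, 2)

key: running arc(right, 2) before arc(left, 2) would end elsewhere — order is forced
start: (3, -1) facing north
step 1 (arc(left, 2)): (1, 1) facing west
step 2 (arc(right, 2)): (-1, 3) facing north
no rival 2-sequence matches.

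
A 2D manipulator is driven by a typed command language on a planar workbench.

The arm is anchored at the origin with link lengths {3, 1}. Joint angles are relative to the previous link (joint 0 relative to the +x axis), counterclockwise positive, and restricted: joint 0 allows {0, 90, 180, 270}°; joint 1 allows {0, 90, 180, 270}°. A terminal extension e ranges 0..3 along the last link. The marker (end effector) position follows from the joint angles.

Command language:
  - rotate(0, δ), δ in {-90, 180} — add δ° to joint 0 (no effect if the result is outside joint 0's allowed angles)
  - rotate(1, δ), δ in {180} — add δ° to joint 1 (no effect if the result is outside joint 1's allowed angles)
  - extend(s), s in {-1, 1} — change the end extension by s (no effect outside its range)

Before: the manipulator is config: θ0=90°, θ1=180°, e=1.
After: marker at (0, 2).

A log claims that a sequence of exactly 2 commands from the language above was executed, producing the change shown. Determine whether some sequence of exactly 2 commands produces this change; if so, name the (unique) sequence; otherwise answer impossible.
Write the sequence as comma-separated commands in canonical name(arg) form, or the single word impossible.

extend(-1), extend(-1)

start: config: θ0=90°, θ1=180°, e=1
step 1 (extend(-1)): config: θ0=90°, θ1=180°, e=0
step 2 (extend(-1)): config: θ0=90°, θ1=180°, e=0
all 25 alternatives checked — unique.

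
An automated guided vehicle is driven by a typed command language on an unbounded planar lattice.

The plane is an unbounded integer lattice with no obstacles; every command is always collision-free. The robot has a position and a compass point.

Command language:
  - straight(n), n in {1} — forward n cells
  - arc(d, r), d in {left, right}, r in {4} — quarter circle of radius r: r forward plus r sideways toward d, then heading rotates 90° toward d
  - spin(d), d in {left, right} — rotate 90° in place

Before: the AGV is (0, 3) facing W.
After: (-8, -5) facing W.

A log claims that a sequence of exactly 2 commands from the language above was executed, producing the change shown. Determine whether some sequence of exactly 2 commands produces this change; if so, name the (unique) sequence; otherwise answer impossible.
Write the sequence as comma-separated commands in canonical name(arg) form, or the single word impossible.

arc(left, 4), arc(right, 4)

key: heading stays W — rotations cancel among the 2 commands
from: (0, 3) facing W
1. arc(left, 4) → (-4, -1) facing S
2. arc(right, 4) → (-8, -5) facing W
all 25 alternatives checked — unique.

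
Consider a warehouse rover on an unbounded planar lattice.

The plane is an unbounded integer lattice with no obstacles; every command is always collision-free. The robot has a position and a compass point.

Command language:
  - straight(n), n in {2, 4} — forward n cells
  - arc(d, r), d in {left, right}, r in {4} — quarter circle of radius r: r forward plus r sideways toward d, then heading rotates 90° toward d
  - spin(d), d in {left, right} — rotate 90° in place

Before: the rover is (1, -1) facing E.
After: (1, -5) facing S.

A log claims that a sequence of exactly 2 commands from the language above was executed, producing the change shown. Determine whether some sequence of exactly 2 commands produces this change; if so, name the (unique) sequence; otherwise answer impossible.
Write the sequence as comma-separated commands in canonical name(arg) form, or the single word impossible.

spin(right), straight(4)

key: cell and facing (now S) both changed — the 2 commands mix motion and turning
t0: (1, -1) facing E
1. spin(right) → (1, -1) facing S
2. straight(4) → (1, -5) facing S
no rival 2-sequence matches.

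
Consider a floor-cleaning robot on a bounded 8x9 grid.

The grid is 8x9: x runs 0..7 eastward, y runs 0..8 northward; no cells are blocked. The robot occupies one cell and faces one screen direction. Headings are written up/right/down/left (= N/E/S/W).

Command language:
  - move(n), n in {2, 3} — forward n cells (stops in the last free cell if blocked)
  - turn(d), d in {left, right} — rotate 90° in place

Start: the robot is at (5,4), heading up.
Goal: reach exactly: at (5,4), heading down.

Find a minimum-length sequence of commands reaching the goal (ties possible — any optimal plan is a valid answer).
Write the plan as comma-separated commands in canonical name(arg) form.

initial: at (5,4), heading up
[1] after turn(left): at (5,4), heading left
[2] after turn(left): at (5,4), heading down
no 1-step plan works, so 2 is optimal.

turn(left), turn(left)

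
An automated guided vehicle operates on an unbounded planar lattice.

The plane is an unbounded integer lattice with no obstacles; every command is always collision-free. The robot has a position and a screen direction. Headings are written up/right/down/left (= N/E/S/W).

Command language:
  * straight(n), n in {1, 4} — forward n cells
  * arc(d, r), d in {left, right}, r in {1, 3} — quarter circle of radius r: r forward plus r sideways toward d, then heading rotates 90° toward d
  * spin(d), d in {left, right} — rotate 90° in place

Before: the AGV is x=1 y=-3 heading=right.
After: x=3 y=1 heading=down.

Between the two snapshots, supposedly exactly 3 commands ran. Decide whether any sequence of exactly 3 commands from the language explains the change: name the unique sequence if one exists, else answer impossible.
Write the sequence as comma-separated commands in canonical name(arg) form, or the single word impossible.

key: running spin(left) before arc(left, 3) would end elsewhere — order is forced
t0: x=1 y=-3 heading=right
step 1 (arc(left, 3)): x=4 y=0 heading=up
step 2 (arc(left, 1)): x=3 y=1 heading=left
step 3 (spin(left)): x=3 y=1 heading=down
uniquely the one of 512 3-step routes that fits.

arc(left, 3), arc(left, 1), spin(left)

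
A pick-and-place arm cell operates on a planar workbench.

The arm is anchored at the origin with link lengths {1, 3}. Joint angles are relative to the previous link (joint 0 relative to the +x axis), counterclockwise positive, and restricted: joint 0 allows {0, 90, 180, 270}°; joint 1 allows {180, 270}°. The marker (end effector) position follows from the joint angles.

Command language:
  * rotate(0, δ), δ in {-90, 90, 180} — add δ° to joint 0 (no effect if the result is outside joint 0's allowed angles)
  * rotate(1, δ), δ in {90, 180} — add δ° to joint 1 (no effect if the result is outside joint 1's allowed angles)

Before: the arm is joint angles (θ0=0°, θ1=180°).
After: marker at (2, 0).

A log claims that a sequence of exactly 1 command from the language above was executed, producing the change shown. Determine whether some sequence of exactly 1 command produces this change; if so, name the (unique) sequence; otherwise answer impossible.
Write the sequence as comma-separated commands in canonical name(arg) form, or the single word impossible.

begin: joint angles (θ0=0°, θ1=180°)
1. rotate(0, 180) → joint angles (θ0=180°, θ1=180°)
no other 1-command option fits: unique.

rotate(0, 180)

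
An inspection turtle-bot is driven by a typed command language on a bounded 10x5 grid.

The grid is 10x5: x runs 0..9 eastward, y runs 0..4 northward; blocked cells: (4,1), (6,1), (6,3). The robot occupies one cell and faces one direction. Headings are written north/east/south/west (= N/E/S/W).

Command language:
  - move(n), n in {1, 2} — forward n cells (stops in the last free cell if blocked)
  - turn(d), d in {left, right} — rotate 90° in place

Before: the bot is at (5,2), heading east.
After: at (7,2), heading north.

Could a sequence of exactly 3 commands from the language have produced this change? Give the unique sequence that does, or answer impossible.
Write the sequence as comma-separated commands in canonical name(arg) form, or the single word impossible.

move(1), move(1), turn(left)

key: cell and facing (now N) both changed — the 3 commands mix motion and turning
from: at (5,2), heading east
step 1 (move(1)): at (6,2), heading east
step 2 (move(1)): at (7,2), heading east
step 3 (turn(left)): at (7,2), heading north
no other 3-command option fits: unique.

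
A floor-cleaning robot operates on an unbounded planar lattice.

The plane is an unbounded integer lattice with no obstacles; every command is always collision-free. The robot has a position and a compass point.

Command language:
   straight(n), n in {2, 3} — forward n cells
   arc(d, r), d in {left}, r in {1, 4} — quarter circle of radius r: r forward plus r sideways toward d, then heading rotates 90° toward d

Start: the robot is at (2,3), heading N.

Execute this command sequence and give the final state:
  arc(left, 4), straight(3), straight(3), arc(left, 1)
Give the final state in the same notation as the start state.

from: at (2,3), heading N
[1] after arc(left, 4): at (-2,7), heading W
[2] after straight(3): at (-5,7), heading W
[3] after straight(3): at (-8,7), heading W
[4] after arc(left, 1): at (-9,6), heading S

at (-9,6), heading S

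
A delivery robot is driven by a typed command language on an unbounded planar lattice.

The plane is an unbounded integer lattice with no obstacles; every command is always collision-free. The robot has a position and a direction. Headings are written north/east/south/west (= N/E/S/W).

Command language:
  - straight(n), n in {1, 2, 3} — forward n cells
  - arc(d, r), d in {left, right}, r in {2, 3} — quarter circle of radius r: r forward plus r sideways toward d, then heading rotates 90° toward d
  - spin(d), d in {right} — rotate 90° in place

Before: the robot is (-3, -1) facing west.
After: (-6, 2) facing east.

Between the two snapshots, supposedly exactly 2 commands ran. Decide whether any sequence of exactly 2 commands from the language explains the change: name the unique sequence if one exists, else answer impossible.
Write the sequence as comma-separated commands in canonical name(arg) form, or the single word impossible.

key: running spin(right) before arc(right, 3) would end elsewhere — order is forced
begin: (-3, -1) facing west
1. arc(right, 3) → (-6, 2) facing north
2. spin(right) → (-6, 2) facing east
no other 2-command option fits: unique.

arc(right, 3), spin(right)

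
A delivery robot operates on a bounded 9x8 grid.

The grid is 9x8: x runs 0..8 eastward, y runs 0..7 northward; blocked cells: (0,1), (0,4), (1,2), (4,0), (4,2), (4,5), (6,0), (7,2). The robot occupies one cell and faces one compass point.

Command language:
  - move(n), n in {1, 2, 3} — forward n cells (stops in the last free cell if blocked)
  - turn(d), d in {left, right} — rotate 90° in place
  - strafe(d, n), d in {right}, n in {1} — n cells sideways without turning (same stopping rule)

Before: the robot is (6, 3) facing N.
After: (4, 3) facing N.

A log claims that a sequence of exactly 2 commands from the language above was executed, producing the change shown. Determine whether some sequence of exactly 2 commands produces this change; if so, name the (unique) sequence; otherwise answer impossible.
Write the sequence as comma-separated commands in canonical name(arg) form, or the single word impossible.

impossible

checked all 2-command options: none fits.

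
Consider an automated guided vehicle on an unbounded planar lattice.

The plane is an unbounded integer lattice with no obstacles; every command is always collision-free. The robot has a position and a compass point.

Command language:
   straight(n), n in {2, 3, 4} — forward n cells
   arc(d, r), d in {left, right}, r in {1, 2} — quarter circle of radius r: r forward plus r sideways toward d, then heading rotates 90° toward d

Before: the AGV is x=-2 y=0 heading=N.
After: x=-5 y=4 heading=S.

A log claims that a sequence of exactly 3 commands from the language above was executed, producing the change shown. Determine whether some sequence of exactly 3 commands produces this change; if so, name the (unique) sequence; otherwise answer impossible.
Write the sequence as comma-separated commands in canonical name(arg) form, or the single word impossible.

key: order matters: swapping straight(3) and arc(left, 1) lands elsewhere
start: x=-2 y=0 heading=N
[1] after straight(3): x=-2 y=3 heading=N
[2] after arc(left, 2): x=-4 y=5 heading=W
[3] after arc(left, 1): x=-5 y=4 heading=S
no other 3-command option fits: unique.

straight(3), arc(left, 2), arc(left, 1)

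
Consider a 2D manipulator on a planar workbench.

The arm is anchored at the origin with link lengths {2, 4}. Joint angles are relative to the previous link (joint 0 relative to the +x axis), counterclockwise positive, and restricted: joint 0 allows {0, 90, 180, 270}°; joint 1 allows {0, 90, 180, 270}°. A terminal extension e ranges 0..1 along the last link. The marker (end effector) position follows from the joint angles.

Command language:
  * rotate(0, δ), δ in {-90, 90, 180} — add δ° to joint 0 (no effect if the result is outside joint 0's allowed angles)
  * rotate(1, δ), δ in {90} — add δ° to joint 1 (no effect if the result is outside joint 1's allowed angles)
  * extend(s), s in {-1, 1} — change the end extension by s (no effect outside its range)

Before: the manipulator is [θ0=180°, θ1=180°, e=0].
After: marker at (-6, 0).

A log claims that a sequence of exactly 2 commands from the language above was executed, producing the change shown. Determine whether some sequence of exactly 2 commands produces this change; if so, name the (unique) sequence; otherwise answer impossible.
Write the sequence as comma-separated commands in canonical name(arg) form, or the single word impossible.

rotate(1, 90), rotate(1, 90)

begin: [θ0=180°, θ1=180°, e=0]
[1] after rotate(1, 90): [θ0=180°, θ1=270°, e=0]
[2] after rotate(1, 90): [θ0=180°, θ1=0°, e=0]
uniquely the one of 36 2-step routes that fits.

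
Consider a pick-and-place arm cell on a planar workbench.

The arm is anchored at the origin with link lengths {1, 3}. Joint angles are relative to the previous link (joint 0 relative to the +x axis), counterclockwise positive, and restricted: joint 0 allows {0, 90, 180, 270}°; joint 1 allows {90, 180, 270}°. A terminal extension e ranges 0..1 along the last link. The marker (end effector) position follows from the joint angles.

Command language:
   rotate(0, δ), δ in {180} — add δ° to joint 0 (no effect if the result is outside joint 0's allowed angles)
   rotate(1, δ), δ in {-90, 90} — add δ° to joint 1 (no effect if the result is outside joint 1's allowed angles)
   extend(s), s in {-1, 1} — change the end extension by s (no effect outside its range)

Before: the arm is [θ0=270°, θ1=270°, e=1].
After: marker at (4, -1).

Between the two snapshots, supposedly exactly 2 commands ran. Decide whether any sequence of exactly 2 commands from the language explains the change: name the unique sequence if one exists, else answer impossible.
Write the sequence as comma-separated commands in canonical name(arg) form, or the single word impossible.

rotate(1, -90), rotate(1, -90)

t0: [θ0=270°, θ1=270°, e=1]
t=1 rotate(1, -90) ⇒ [θ0=270°, θ1=180°, e=1]
t=2 rotate(1, -90) ⇒ [θ0=270°, θ1=90°, e=1]
uniquely the one of 25 2-step routes that fits.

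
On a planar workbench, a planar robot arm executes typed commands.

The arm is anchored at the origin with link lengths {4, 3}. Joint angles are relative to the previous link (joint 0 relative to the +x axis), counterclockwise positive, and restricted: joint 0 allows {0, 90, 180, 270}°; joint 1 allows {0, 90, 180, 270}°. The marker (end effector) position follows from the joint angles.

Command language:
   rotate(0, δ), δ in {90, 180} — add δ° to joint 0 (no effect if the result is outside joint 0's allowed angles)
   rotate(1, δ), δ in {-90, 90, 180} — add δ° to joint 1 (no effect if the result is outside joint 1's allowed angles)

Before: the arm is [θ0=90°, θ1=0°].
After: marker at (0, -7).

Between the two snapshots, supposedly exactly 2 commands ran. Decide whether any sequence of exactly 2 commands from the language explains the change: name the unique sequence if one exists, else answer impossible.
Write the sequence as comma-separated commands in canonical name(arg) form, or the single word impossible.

rotate(0, 90), rotate(0, 90)

initial: [θ0=90°, θ1=0°]
[1] after rotate(0, 90): [θ0=180°, θ1=0°]
[2] after rotate(0, 90): [θ0=270°, θ1=0°]
no other 2-command option fits: unique.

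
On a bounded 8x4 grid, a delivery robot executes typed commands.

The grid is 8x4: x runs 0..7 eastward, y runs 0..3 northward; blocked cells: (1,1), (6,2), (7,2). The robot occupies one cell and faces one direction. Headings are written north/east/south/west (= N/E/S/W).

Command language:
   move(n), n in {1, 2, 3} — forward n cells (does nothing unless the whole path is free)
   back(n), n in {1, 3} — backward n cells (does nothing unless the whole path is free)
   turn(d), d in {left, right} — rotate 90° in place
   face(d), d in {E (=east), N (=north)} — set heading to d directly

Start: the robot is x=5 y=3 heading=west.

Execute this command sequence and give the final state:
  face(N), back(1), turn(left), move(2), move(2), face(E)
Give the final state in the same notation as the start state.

begin: x=5 y=3 heading=west
[1] after face(N): x=5 y=3 heading=north
[2] after back(1): x=5 y=2 heading=north
[3] after turn(left): x=5 y=2 heading=west
[4] after move(2): x=3 y=2 heading=west
[5] after move(2): x=1 y=2 heading=west
[6] after face(E): x=1 y=2 heading=east

x=1 y=2 heading=east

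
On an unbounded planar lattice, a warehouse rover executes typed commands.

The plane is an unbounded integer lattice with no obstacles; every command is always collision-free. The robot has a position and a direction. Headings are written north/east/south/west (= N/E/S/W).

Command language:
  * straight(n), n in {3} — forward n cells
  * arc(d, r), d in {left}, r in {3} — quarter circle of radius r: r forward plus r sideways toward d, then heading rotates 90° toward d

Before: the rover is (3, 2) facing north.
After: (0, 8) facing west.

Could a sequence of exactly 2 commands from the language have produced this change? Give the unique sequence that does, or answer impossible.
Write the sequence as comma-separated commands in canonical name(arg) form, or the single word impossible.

straight(3), arc(left, 3)

key: order matters: swapping straight(3) and arc(left, 3) lands elsewhere
begin: (3, 2) facing north
[1] after straight(3): (3, 5) facing north
[2] after arc(left, 3): (0, 8) facing west
all 4 alternatives checked — unique.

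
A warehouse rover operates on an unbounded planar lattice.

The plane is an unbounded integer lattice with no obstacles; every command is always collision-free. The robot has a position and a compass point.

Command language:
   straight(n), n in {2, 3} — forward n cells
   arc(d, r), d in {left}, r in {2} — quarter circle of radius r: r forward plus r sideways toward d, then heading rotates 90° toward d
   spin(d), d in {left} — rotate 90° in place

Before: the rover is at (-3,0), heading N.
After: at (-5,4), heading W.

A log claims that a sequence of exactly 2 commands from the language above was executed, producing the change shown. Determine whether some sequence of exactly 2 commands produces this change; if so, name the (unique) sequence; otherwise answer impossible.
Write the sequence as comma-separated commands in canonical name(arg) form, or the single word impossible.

straight(2), arc(left, 2)

key: order matters: swapping straight(2) and arc(left, 2) lands elsewhere
begin: at (-3,0), heading N
step 1 (straight(2)): at (-3,2), heading N
step 2 (arc(left, 2)): at (-5,4), heading W
all 16 alternatives checked — unique.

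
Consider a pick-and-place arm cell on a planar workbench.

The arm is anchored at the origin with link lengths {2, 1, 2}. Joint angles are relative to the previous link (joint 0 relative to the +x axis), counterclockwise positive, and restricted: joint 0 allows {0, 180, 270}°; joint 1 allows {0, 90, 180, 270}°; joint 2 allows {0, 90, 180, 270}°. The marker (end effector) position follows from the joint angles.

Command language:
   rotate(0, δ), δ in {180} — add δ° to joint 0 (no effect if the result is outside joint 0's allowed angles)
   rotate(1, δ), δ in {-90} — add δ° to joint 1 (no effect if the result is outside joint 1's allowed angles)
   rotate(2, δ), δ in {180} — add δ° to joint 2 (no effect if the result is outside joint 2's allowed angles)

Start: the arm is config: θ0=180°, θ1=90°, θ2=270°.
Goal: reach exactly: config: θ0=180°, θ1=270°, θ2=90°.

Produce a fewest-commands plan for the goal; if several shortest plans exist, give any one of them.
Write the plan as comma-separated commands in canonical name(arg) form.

start: config: θ0=180°, θ1=90°, θ2=270°
step 1 (rotate(2, 180)): config: θ0=180°, θ1=90°, θ2=90°
step 2 (rotate(1, -90)): config: θ0=180°, θ1=0°, θ2=90°
step 3 (rotate(1, -90)): config: θ0=180°, θ1=270°, θ2=90°
nothing shorter than 3 reaches the goal.

rotate(2, 180), rotate(1, -90), rotate(1, -90)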